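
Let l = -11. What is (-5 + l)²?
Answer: 256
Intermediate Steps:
(-5 + l)² = (-5 - 11)² = (-16)² = 256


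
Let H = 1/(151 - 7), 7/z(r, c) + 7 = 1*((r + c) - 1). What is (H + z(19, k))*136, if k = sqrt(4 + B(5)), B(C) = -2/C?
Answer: 952459/10566 - 2856*sqrt(10)/587 ≈ 74.758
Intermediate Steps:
k = 3*sqrt(10)/5 (k = sqrt(4 - 2/5) = sqrt(18/5) = 3*sqrt(10)/5 ≈ 1.8974)
z(r, c) = 7/(-8 + c + r) (z(r, c) = 7/(-7 + 1*((r + c) - 1)) = 7/(-7 + 1*((c + r) - 1)) = 7/(-7 + 1*(-1 + c + r)) = 7/(-7 + (-1 + c + r)) = 7/(-8 + c + r))
H = 1/144 ≈ 0.0069444
(H + z(19, k))*136 = (1/144 + 7/(-8 + 3*sqrt(10)/5 + 19))*136 = (1/144 + 7/(11 + 3*sqrt(10)/5))*136 = 17/18 + 952/(11 + 3*sqrt(10)/5)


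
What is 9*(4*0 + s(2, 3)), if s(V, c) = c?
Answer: 27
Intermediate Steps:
9*(4*0 + s(2, 3)) = 9*(4*0 + 3) = 9*(0 + 3) = 9*3 = 27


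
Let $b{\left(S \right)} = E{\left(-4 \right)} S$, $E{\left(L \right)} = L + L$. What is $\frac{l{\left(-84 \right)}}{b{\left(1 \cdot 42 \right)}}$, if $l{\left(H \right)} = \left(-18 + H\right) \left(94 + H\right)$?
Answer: $\frac{85}{28} \approx 3.0357$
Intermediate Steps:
$E{\left(L \right)} = 2 L$
$b{\left(S \right)} = - 8 S$ ($b{\left(S \right)} = 2 \left(-4\right) S = - 8 S$)
$\frac{l{\left(-84 \right)}}{b{\left(1 \cdot 42 \right)}} = \frac{-1692 + \left(-84\right)^{2} + 76 \left(-84\right)}{\left(-8\right) 1 \cdot 42} = \frac{-1692 + 7056 - 6384}{\left(-8\right) 42} = - \frac{1020}{-336} = \left(-1020\right) \left(- \frac{1}{336}\right) = \frac{85}{28}$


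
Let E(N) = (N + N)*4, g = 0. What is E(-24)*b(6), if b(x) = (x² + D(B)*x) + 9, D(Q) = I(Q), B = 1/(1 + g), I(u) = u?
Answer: -9792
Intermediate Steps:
B = 1 (B = 1/(1 + 0) = 1/1 = 1)
E(N) = 8*N (E(N) = (2*N)*4 = 8*N)
D(Q) = Q
b(x) = 9 + x + x² (b(x) = (x² + 1*x) + 9 = (x² + x) + 9 = (x + x²) + 9 = 9 + x + x²)
E(-24)*b(6) = (8*(-24))*(9 + 6 + 6²) = -192*(9 + 6 + 36) = -192*51 = -9792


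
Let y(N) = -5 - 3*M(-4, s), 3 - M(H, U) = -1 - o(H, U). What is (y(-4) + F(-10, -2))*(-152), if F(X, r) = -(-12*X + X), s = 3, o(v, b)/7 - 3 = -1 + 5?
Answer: 41648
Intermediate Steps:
o(v, b) = 49 (o(v, b) = 21 + 7*(-1 + 5) = 21 + 7*4 = 21 + 28 = 49)
M(H, U) = 53 (M(H, U) = 3 - (-1 - 1*49) = 3 - (-1 - 49) = 3 - 1*(-50) = 3 + 50 = 53)
y(N) = -164 (y(N) = -5 - 3*53 = -5 - 159 = -164)
F(X, r) = 11*X (F(X, r) = -(-11)*X = 11*X)
(y(-4) + F(-10, -2))*(-152) = (-164 + 11*(-10))*(-152) = (-164 - 110)*(-152) = -274*(-152) = 41648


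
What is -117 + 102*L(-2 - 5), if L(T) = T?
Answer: -831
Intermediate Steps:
-117 + 102*L(-2 - 5) = -117 + 102*(-2 - 5) = -117 + 102*(-7) = -117 - 714 = -831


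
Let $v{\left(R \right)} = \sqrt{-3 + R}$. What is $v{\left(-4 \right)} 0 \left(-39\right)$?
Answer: $0$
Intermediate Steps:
$v{\left(-4 \right)} 0 \left(-39\right) = \sqrt{-3 - 4} \cdot 0 \left(-39\right) = \sqrt{-7} \cdot 0 \left(-39\right) = i \sqrt{7} \cdot 0 \left(-39\right) = 0 \left(-39\right) = 0$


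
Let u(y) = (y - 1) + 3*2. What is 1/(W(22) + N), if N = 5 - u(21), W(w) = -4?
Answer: -1/25 ≈ -0.040000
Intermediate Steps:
u(y) = 5 + y (u(y) = (-1 + y) + 6 = 5 + y)
N = -21 (N = 5 - (5 + 21) = 5 - 1*26 = 5 - 26 = -21)
1/(W(22) + N) = 1/(-4 - 21) = 1/(-25) = -1/25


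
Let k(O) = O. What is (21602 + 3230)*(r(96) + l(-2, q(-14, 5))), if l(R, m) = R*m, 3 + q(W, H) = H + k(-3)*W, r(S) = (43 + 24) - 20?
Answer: -1018112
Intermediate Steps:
r(S) = 47 (r(S) = 67 - 20 = 47)
q(W, H) = -3 + H - 3*W (q(W, H) = -3 + (H - 3*W) = -3 + H - 3*W)
(21602 + 3230)*(r(96) + l(-2, q(-14, 5))) = (21602 + 3230)*(47 - 2*(-3 + 5 - 3*(-14))) = 24832*(47 - 2*(-3 + 5 + 42)) = 24832*(47 - 2*44) = 24832*(47 - 88) = 24832*(-41) = -1018112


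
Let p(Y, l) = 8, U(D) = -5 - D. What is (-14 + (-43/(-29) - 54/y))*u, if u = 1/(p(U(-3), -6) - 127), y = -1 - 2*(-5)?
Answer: 537/3451 ≈ 0.15561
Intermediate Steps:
y = 9 (y = -1 + 10 = 9)
u = -1/119 (u = 1/(8 - 127) = 1/(-119) = -1/119 ≈ -0.0084034)
(-14 + (-43/(-29) - 54/y))*u = (-14 + (-43/(-29) - 54/9))*(-1/119) = (-14 + (-43*(-1/29) - 54*⅑))*(-1/119) = (-14 + (43/29 - 6))*(-1/119) = (-14 - 131/29)*(-1/119) = -537/29*(-1/119) = 537/3451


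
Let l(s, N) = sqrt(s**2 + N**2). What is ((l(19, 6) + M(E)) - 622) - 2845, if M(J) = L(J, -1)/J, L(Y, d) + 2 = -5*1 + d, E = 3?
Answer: -10409/3 + sqrt(397) ≈ -3449.7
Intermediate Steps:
L(Y, d) = -7 + d (L(Y, d) = -2 + (-5*1 + d) = -2 + (-5 + d) = -7 + d)
M(J) = -8/J (M(J) = (-7 - 1)/J = -8/J)
l(s, N) = sqrt(N**2 + s**2)
((l(19, 6) + M(E)) - 622) - 2845 = ((sqrt(6**2 + 19**2) - 8/3) - 622) - 2845 = ((sqrt(36 + 361) - 8*1/3) - 622) - 2845 = ((sqrt(397) - 8/3) - 622) - 2845 = ((-8/3 + sqrt(397)) - 622) - 2845 = (-1874/3 + sqrt(397)) - 2845 = -10409/3 + sqrt(397)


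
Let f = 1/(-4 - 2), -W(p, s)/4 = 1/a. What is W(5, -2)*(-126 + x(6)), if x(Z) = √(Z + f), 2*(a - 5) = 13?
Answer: 1008/23 - 4*√210/69 ≈ 42.986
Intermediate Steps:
a = 23/2 (a = 5 + (½)*13 = 5 + 13/2 = 23/2 ≈ 11.500)
W(p, s) = -8/23 (W(p, s) = -4/23/2 = -4*2/23 = -8/23)
f = -⅙ (f = 1/(-6) = -⅙ ≈ -0.16667)
x(Z) = √(-⅙ + Z) (x(Z) = √(Z - ⅙) = √(-⅙ + Z))
W(5, -2)*(-126 + x(6)) = -8*(-126 + √(-6 + 36*6)/6)/23 = -8*(-126 + √(-6 + 216)/6)/23 = -8*(-126 + √210/6)/23 = 1008/23 - 4*√210/69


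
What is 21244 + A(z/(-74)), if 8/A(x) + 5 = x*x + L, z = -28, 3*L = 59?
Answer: 161522239/7603 ≈ 21245.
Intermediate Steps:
L = 59/3 (L = (⅓)*59 = 59/3 ≈ 19.667)
A(x) = 8/(44/3 + x²) (A(x) = 8/(-5 + (x*x + 59/3)) = 8/(-5 + (x² + 59/3)) = 8/(-5 + (59/3 + x²)) = 8/(44/3 + x²))
21244 + A(z/(-74)) = 21244 + 24/(44 + 3*(-28/(-74))²) = 21244 + 24/(44 + 3*(-28*(-1/74))²) = 21244 + 24/(44 + 3*(14/37)²) = 21244 + 24/(44 + 3*(196/1369)) = 21244 + 24/(44 + 588/1369) = 21244 + 24/(60824/1369) = 21244 + 24*(1369/60824) = 21244 + 4107/7603 = 161522239/7603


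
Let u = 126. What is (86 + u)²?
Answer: 44944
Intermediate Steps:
(86 + u)² = (86 + 126)² = 212² = 44944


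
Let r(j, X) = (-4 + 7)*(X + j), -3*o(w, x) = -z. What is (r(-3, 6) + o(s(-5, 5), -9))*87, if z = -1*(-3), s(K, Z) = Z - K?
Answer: 870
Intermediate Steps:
z = 3
o(w, x) = 1 (o(w, x) = -(-1)*3/3 = -⅓*(-3) = 1)
r(j, X) = 3*X + 3*j (r(j, X) = 3*(X + j) = 3*X + 3*j)
(r(-3, 6) + o(s(-5, 5), -9))*87 = ((3*6 + 3*(-3)) + 1)*87 = ((18 - 9) + 1)*87 = (9 + 1)*87 = 10*87 = 870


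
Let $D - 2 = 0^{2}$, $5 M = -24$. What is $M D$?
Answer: $- \frac{48}{5} \approx -9.6$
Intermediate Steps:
$M = - \frac{24}{5}$ ($M = \frac{1}{5} \left(-24\right) = - \frac{24}{5} \approx -4.8$)
$D = 2$ ($D = 2 + 0^{2} = 2 + 0 = 2$)
$M D = \left(- \frac{24}{5}\right) 2 = - \frac{48}{5}$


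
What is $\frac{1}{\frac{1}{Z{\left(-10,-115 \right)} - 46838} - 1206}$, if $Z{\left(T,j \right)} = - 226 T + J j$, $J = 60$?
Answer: $- \frac{51478}{62082469} \approx -0.00082919$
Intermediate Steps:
$Z{\left(T,j \right)} = - 226 T + 60 j$
$\frac{1}{\frac{1}{Z{\left(-10,-115 \right)} - 46838} - 1206} = \frac{1}{\frac{1}{\left(\left(-226\right) \left(-10\right) + 60 \left(-115\right)\right) - 46838} - 1206} = \frac{1}{\frac{1}{\left(2260 - 6900\right) - 46838} - 1206} = \frac{1}{\frac{1}{-4640 - 46838} - 1206} = \frac{1}{\frac{1}{-51478} - 1206} = \frac{1}{- \frac{1}{51478} - 1206} = \frac{1}{- \frac{62082469}{51478}} = - \frac{51478}{62082469}$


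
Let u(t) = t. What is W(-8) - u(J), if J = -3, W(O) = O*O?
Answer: 67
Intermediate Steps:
W(O) = O²
W(-8) - u(J) = (-8)² - 1*(-3) = 64 + 3 = 67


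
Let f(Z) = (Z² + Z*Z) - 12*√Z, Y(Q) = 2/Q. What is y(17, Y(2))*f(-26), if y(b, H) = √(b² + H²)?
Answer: 1352*√290 - 24*I*√1885 ≈ 23024.0 - 1042.0*I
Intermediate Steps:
y(b, H) = √(H² + b²)
f(Z) = -12*√Z + 2*Z² (f(Z) = (Z² + Z²) - 12*√Z = 2*Z² - 12*√Z = -12*√Z + 2*Z²)
y(17, Y(2))*f(-26) = √((2/2)² + 17²)*(-12*I*√26 + 2*(-26)²) = √((2*(½))² + 289)*(-12*I*√26 + 2*676) = √(1² + 289)*(-12*I*√26 + 1352) = √(1 + 289)*(1352 - 12*I*√26) = √290*(1352 - 12*I*√26)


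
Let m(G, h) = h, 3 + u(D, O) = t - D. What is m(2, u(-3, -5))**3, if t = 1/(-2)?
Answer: -1/8 ≈ -0.12500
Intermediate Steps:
t = -1/2 ≈ -0.50000
u(D, O) = -7/2 - D (u(D, O) = -3 + (-1/2 - D) = -7/2 - D)
m(2, u(-3, -5))**3 = (-7/2 - 1*(-3))**3 = (-7/2 + 3)**3 = (-1/2)**3 = -1/8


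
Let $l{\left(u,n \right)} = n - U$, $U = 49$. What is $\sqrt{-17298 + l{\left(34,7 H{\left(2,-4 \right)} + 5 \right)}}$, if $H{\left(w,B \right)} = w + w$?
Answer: $i \sqrt{17314} \approx 131.58 i$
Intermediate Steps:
$H{\left(w,B \right)} = 2 w$
$l{\left(u,n \right)} = -49 + n$ ($l{\left(u,n \right)} = n - 49 = -49 + n$)
$\sqrt{-17298 + l{\left(34,7 H{\left(2,-4 \right)} + 5 \right)}} = \sqrt{-17298 - \left(44 - 14 \cdot 2\right)} = \sqrt{-17298 + \left(-49 + \left(7 \cdot 4 + 5\right)\right)} = \sqrt{-17298 + \left(-49 + \left(28 + 5\right)\right)} = \sqrt{-17298 + \left(-49 + 33\right)} = \sqrt{-17298 - 16} = \sqrt{-17314} = i \sqrt{17314}$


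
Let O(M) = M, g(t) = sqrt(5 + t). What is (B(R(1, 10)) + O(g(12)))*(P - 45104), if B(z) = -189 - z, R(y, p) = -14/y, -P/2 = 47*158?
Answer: 10492300 - 59956*sqrt(17) ≈ 1.0245e+7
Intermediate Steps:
P = -14852 (P = -94*158 = -2*7426 = -14852)
(B(R(1, 10)) + O(g(12)))*(P - 45104) = ((-189 - (-14)/1) + sqrt(5 + 12))*(-14852 - 45104) = ((-189 - (-14)) + sqrt(17))*(-59956) = ((-189 - 1*(-14)) + sqrt(17))*(-59956) = ((-189 + 14) + sqrt(17))*(-59956) = (-175 + sqrt(17))*(-59956) = 10492300 - 59956*sqrt(17)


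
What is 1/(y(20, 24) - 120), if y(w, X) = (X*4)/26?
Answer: -13/1512 ≈ -0.0085979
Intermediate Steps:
y(w, X) = 2*X/13 (y(w, X) = (4*X)*(1/26) = 2*X/13)
1/(y(20, 24) - 120) = 1/((2/13)*24 - 120) = 1/(48/13 - 120) = 1/(-1512/13) = -13/1512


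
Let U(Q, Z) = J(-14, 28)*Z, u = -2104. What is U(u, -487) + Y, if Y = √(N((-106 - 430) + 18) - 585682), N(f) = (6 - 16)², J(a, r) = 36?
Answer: -17532 + I*√585582 ≈ -17532.0 + 765.23*I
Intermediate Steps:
U(Q, Z) = 36*Z
N(f) = 100 (N(f) = (-10)² = 100)
Y = I*√585582 (Y = √(100 - 585682) = √(-585582) = I*√585582 ≈ 765.23*I)
U(u, -487) + Y = 36*(-487) + I*√585582 = -17532 + I*√585582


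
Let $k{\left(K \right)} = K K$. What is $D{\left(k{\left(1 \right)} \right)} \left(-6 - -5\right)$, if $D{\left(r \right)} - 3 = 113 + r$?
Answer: $-117$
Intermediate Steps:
$k{\left(K \right)} = K^{2}$
$D{\left(r \right)} = 116 + r$ ($D{\left(r \right)} = 3 + \left(113 + r\right) = 116 + r$)
$D{\left(k{\left(1 \right)} \right)} \left(-6 - -5\right) = \left(116 + 1^{2}\right) \left(-6 - -5\right) = \left(116 + 1\right) \left(-6 + 5\right) = 117 \left(-1\right) = -117$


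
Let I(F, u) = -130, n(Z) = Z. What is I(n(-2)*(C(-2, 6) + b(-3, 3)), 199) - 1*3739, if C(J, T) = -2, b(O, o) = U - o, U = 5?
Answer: -3869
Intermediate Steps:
b(O, o) = 5 - o
I(n(-2)*(C(-2, 6) + b(-3, 3)), 199) - 1*3739 = -130 - 1*3739 = -130 - 3739 = -3869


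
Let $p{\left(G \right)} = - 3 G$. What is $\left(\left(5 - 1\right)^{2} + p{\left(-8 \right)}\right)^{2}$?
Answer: $1600$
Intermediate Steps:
$\left(\left(5 - 1\right)^{2} + p{\left(-8 \right)}\right)^{2} = \left(\left(5 - 1\right)^{2} - -24\right)^{2} = \left(4^{2} + 24\right)^{2} = \left(16 + 24\right)^{2} = 40^{2} = 1600$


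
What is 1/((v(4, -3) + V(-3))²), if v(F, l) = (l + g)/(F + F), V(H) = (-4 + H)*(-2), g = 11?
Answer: 1/225 ≈ 0.0044444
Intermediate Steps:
V(H) = 8 - 2*H
v(F, l) = (11 + l)/(2*F) (v(F, l) = (l + 11)/(F + F) = (11 + l)/((2*F)) = (11 + l)*(1/(2*F)) = (11 + l)/(2*F))
1/((v(4, -3) + V(-3))²) = 1/(((½)*(11 - 3)/4 + (8 - 2*(-3)))²) = 1/(((½)*(¼)*8 + (8 + 6))²) = 1/((1 + 14)²) = 1/(15²) = 1/225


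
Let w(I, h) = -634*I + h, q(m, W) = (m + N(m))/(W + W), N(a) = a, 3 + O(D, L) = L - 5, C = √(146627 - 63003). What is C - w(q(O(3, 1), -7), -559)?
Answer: 1193 + 2*√20906 ≈ 1482.2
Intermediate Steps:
C = 2*√20906 (C = √83624 = 2*√20906 ≈ 289.18)
O(D, L) = -8 + L (O(D, L) = -3 + (L - 5) = -3 + (-5 + L) = -8 + L)
q(m, W) = m/W (q(m, W) = (m + m)/(W + W) = (2*m)/((2*W)) = (2*m)*(1/(2*W)) = m/W)
w(I, h) = h - 634*I
C - w(q(O(3, 1), -7), -559) = 2*√20906 - (-559 - 634*(-8 + 1)/(-7)) = 2*√20906 - (-559 - (-4438)*(-1)/7) = 2*√20906 - (-559 - 634*1) = 2*√20906 - (-559 - 634) = 2*√20906 - 1*(-1193) = 2*√20906 + 1193 = 1193 + 2*√20906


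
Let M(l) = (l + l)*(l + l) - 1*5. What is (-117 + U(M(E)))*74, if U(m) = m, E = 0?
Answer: -9028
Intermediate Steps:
M(l) = -5 + 4*l² (M(l) = (2*l)*(2*l) - 5 = 4*l² - 5 = -5 + 4*l²)
(-117 + U(M(E)))*74 = (-117 + (-5 + 4*0²))*74 = (-117 + (-5 + 4*0))*74 = (-117 + (-5 + 0))*74 = (-117 - 5)*74 = -122*74 = -9028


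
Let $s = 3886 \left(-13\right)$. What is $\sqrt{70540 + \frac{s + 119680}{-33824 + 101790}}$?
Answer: $\frac{\sqrt{81463891312183}}{33983} \approx 265.6$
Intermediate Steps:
$s = -50518$
$\sqrt{70540 + \frac{s + 119680}{-33824 + 101790}} = \sqrt{70540 + \frac{-50518 + 119680}{-33824 + 101790}} = \sqrt{70540 + \frac{69162}{67966}} = \sqrt{70540 + 69162 \cdot \frac{1}{67966}} = \sqrt{70540 + \frac{34581}{33983}} = \sqrt{\frac{2397195401}{33983}} = \frac{\sqrt{81463891312183}}{33983}$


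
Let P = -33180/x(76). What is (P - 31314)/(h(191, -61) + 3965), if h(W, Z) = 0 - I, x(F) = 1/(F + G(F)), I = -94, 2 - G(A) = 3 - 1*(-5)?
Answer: -261546/451 ≈ -579.92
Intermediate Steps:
G(A) = -6 (G(A) = 2 - (3 - 1*(-5)) = 2 - (3 + 5) = 2 - 1*8 = 2 - 8 = -6)
x(F) = 1/(-6 + F) (x(F) = 1/(F - 6) = 1/(-6 + F))
P = -2322600 (P = -33180/(1/(-6 + 76)) = -33180/(1/70) = -33180/1/70 = -33180*70 = -2322600)
h(W, Z) = 94 (h(W, Z) = 0 - 1*(-94) = 0 + 94 = 94)
(P - 31314)/(h(191, -61) + 3965) = (-2322600 - 31314)/(94 + 3965) = -2353914/4059 = -2353914*1/4059 = -261546/451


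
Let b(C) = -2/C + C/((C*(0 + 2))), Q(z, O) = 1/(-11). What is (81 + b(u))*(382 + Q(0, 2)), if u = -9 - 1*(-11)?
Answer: 676361/22 ≈ 30744.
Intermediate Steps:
Q(z, O) = -1/11
u = 2 (u = -9 + 11 = 2)
b(C) = ½ - 2/C (b(C) = -2/C + C/((C*2)) = -2/C + C/((2*C)) = -2/C + C*(1/(2*C)) = -2/C + ½ = ½ - 2/C)
(81 + b(u))*(382 + Q(0, 2)) = (81 + (½)*(-4 + 2)/2)*(382 - 1/11) = (81 + (½)*(½)*(-2))*(4201/11) = (81 - ½)*(4201/11) = (161/2)*(4201/11) = 676361/22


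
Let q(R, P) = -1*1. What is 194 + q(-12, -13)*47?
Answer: 147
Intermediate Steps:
q(R, P) = -1
194 + q(-12, -13)*47 = 194 - 1*47 = 194 - 47 = 147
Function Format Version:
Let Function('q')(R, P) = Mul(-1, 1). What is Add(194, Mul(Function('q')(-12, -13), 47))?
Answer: 147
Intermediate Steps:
Function('q')(R, P) = -1
Add(194, Mul(Function('q')(-12, -13), 47)) = Add(194, Mul(-1, 47)) = Add(194, -47) = 147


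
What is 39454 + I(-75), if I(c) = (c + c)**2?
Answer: 61954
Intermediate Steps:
I(c) = 4*c**2 (I(c) = (2*c)**2 = 4*c**2)
39454 + I(-75) = 39454 + 4*(-75)**2 = 39454 + 4*5625 = 39454 + 22500 = 61954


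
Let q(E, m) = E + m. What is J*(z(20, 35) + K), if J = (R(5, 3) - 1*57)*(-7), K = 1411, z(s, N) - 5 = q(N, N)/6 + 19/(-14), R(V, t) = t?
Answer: 539145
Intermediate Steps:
z(s, N) = 51/14 + N/3 (z(s, N) = 5 + ((N + N)/6 + 19/(-14)) = 5 + ((2*N)*(1/6) + 19*(-1/14)) = 5 + (N/3 - 19/14) = 5 + (-19/14 + N/3) = 51/14 + N/3)
J = 378 (J = (3 - 1*57)*(-7) = (3 - 57)*(-7) = -54*(-7) = 378)
J*(z(20, 35) + K) = 378*((51/14 + (1/3)*35) + 1411) = 378*((51/14 + 35/3) + 1411) = 378*(643/42 + 1411) = 378*(59905/42) = 539145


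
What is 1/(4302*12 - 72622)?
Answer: -1/20998 ≈ -4.7624e-5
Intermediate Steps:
1/(4302*12 - 72622) = 1/(51624 - 72622) = 1/(-20998) = -1/20998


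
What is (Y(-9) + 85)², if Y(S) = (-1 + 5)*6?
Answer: 11881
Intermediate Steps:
Y(S) = 24 (Y(S) = 4*6 = 24)
(Y(-9) + 85)² = (24 + 85)² = 109² = 11881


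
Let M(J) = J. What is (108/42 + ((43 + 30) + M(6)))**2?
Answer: 326041/49 ≈ 6653.9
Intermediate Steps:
(108/42 + ((43 + 30) + M(6)))**2 = (108/42 + ((43 + 30) + 6))**2 = (108*(1/42) + (73 + 6))**2 = (18/7 + 79)**2 = (571/7)**2 = 326041/49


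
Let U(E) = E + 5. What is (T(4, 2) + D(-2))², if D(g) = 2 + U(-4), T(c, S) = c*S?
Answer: 121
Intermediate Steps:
U(E) = 5 + E
T(c, S) = S*c
D(g) = 3 (D(g) = 2 + (5 - 4) = 2 + 1 = 3)
(T(4, 2) + D(-2))² = (2*4 + 3)² = (8 + 3)² = 11² = 121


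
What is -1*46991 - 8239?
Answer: -55230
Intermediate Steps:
-1*46991 - 8239 = -46991 - 8239 = -55230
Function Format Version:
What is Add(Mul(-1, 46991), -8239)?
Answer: -55230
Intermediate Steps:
Add(Mul(-1, 46991), -8239) = Add(-46991, -8239) = -55230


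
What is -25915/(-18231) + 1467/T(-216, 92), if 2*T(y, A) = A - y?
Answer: 30735787/2807574 ≈ 10.947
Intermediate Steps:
T(y, A) = A/2 - y/2 (T(y, A) = (A - y)/2 = A/2 - y/2)
-25915/(-18231) + 1467/T(-216, 92) = -25915/(-18231) + 1467/((½)*92 - ½*(-216)) = -25915*(-1/18231) + 1467/(46 + 108) = 25915/18231 + 1467/154 = 30735787/2807574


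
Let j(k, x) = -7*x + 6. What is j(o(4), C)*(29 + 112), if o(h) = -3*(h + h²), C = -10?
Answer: 10716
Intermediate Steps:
o(h) = -3*h - 3*h²
j(k, x) = 6 - 7*x
j(o(4), C)*(29 + 112) = (6 - 7*(-10))*(29 + 112) = (6 + 70)*141 = 76*141 = 10716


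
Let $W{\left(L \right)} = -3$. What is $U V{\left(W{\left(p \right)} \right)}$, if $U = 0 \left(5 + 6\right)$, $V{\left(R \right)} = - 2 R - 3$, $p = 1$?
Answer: $0$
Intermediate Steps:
$V{\left(R \right)} = -3 - 2 R$
$U = 0$ ($U = 0 \cdot 11 = 0$)
$U V{\left(W{\left(p \right)} \right)} = 0 \left(-3 - -6\right) = 0 \left(-3 + 6\right) = 0 \cdot 3 = 0$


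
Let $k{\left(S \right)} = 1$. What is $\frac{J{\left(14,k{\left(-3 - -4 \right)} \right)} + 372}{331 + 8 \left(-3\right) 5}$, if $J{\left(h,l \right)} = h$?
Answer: $\frac{386}{211} \approx 1.8294$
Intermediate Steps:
$\frac{J{\left(14,k{\left(-3 - -4 \right)} \right)} + 372}{331 + 8 \left(-3\right) 5} = \frac{14 + 372}{331 + 8 \left(-3\right) 5} = \frac{386}{331 - 120} = \frac{386}{211}$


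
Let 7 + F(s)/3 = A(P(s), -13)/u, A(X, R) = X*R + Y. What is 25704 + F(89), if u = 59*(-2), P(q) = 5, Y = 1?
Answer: 1515393/59 ≈ 25685.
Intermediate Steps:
u = -118
A(X, R) = 1 + R*X (A(X, R) = X*R + 1 = R*X + 1 = 1 + R*X)
F(s) = -1143/59 (F(s) = -21 + 3*((1 - 13*5)/(-118)) = -21 + 3*((1 - 65)*(-1/118)) = -21 + 3*(-64*(-1/118)) = -21 + 3*(32/59) = -21 + 96/59 = -1143/59)
25704 + F(89) = 25704 - 1143/59 = 1515393/59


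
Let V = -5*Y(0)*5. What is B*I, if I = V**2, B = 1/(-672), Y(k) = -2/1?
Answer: -625/168 ≈ -3.7202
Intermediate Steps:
Y(k) = -2 (Y(k) = -2*1 = -2)
V = 50 (V = -5*(-2)*5 = 10*5 = 50)
B = -1/672 ≈ -0.0014881
I = 2500 (I = 50**2 = 2500)
B*I = -1/672*2500 = -625/168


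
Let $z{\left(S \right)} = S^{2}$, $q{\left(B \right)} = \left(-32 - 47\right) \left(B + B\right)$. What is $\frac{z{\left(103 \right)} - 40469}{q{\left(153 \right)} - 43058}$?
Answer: $\frac{7465}{16808} \approx 0.44413$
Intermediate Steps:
$q{\left(B \right)} = - 158 B$ ($q{\left(B \right)} = - 79 \cdot 2 B = - 158 B$)
$\frac{z{\left(103 \right)} - 40469}{q{\left(153 \right)} - 43058} = \frac{103^{2} - 40469}{\left(-158\right) 153 - 43058} = \frac{10609 - 40469}{-24174 - 43058} = - \frac{29860}{-67232} = \left(-29860\right) \left(- \frac{1}{67232}\right) = \frac{7465}{16808}$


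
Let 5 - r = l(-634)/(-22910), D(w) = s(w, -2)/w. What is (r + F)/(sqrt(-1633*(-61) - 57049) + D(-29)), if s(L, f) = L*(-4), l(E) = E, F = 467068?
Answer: 5350320898/121846835 + 2675160449*sqrt(10641)/121846835 ≈ 2308.7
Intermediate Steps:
s(L, f) = -4*L
D(w) = -4 (D(w) = (-4*w)/w = -4)
r = 56958/11455 (r = 5 - (-634)/(-22910) = 5 - (-634)*(-1)/22910 = 5 - 1*317/11455 = 5 - 317/11455 = 56958/11455 ≈ 4.9723)
(r + F)/(sqrt(-1633*(-61) - 57049) + D(-29)) = (56958/11455 + 467068)/(sqrt(-1633*(-61) - 57049) - 4) = 5350320898/(11455*(sqrt(99613 - 57049) - 4)) = 5350320898/(11455*(sqrt(42564) - 4)) = 5350320898/(11455*(2*sqrt(10641) - 4)) = 5350320898/(11455*(-4 + 2*sqrt(10641)))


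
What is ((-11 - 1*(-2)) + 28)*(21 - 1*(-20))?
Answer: 779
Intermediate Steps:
((-11 - 1*(-2)) + 28)*(21 - 1*(-20)) = ((-11 + 2) + 28)*(21 + 20) = (-9 + 28)*41 = 19*41 = 779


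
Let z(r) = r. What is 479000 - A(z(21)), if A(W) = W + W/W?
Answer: 478978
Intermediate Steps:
A(W) = 1 + W (A(W) = W + 1 = 1 + W)
479000 - A(z(21)) = 479000 - (1 + 21) = 479000 - 1*22 = 479000 - 22 = 478978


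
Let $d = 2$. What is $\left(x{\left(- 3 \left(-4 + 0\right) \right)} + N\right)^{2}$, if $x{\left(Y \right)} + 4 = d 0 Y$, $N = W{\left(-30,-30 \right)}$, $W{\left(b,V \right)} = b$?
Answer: $1156$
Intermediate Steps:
$N = -30$
$x{\left(Y \right)} = -4$ ($x{\left(Y \right)} = -4 + 2 \cdot 0 Y = -4 + 0 Y = -4 + 0 = -4$)
$\left(x{\left(- 3 \left(-4 + 0\right) \right)} + N\right)^{2} = \left(-4 - 30\right)^{2} = \left(-34\right)^{2} = 1156$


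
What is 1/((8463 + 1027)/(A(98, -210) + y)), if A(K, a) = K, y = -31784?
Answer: -15843/4745 ≈ -3.3389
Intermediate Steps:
1/((8463 + 1027)/(A(98, -210) + y)) = 1/((8463 + 1027)/(98 - 31784)) = 1/(9490/(-31686)) = 1/(9490*(-1/31686)) = 1/(-4745/15843) = -15843/4745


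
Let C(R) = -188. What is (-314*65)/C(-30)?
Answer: 10205/94 ≈ 108.56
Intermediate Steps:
(-314*65)/C(-30) = -314*65/(-188) = -20410*(-1/188) = 10205/94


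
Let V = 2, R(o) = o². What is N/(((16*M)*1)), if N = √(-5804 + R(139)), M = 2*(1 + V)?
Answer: √13517/96 ≈ 1.2111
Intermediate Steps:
M = 6 (M = 2*(1 + 2) = 2*3 = 6)
N = √13517 (N = √(-5804 + 139²) = √(-5804 + 19321) = √13517 ≈ 116.26)
N/(((16*M)*1)) = √13517/(((16*6)*1)) = √13517/((96*1)) = √13517/96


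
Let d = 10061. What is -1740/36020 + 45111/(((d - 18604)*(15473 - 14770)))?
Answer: -603743334/10816317929 ≈ -0.055818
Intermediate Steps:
-1740/36020 + 45111/(((d - 18604)*(15473 - 14770))) = -1740/36020 + 45111/(((10061 - 18604)*(15473 - 14770))) = -1740*1/36020 + 45111/((-8543*703)) = -87/1801 + 45111/(-6005729) = -87/1801 + 45111*(-1/6005729) = -87/1801 - 45111/6005729 = -603743334/10816317929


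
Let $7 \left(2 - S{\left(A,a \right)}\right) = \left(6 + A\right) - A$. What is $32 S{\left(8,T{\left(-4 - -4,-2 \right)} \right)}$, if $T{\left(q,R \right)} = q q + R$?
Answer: $\frac{256}{7} \approx 36.571$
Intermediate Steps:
$T{\left(q,R \right)} = R + q^{2}$ ($T{\left(q,R \right)} = q^{2} + R = R + q^{2}$)
$S{\left(A,a \right)} = \frac{8}{7}$ ($S{\left(A,a \right)} = 2 - \frac{\left(6 + A\right) - A}{7} = 2 - \frac{6}{7} = \frac{8}{7}$)
$32 S{\left(8,T{\left(-4 - -4,-2 \right)} \right)} = 32 \cdot \frac{8}{7} = \frac{256}{7}$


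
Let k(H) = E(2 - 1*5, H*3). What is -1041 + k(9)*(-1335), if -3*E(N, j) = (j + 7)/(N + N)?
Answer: -10688/3 ≈ -3562.7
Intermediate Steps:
E(N, j) = -(7 + j)/(6*N) (E(N, j) = -(j + 7)/(3*(N + N)) = -(7 + j)/(3*(2*N)) = -(7 + j)*1/(2*N)/3 = -(7 + j)/(6*N))
k(H) = 7/18 + H/6 (k(H) = (-7 - H*3)/(6*(2 - 1*5)) = (-7 - 3*H)/(6*(2 - 5)) = (⅙)*(-7 - 3*H)/(-3) = (⅙)*(-⅓)*(-7 - 3*H) = 7/18 + H/6)
-1041 + k(9)*(-1335) = -1041 + (7/18 + (⅙)*9)*(-1335) = -1041 + (7/18 + 3/2)*(-1335) = -1041 + (17/9)*(-1335) = -1041 - 7565/3 = -10688/3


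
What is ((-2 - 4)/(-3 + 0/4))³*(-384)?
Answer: -3072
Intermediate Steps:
((-2 - 4)/(-3 + 0/4))³*(-384) = (-6/(-3 + 0*(¼)))³*(-384) = (-6/(-3 + 0))³*(-384) = (-6/(-3))³*(-384) = (-6*(-⅓))³*(-384) = 2³*(-384) = 8*(-384) = -3072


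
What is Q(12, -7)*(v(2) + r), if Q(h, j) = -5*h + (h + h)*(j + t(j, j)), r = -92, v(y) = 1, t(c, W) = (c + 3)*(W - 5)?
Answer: -84084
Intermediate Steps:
t(c, W) = (-5 + W)*(3 + c) (t(c, W) = (3 + c)*(-5 + W) = (-5 + W)*(3 + c))
Q(h, j) = -5*h + 2*h*(-15 + j² - j) (Q(h, j) = -5*h + (h + h)*(j + (-15 - 5*j + 3*j + j*j)) = -5*h + (2*h)*(j + (-15 - 5*j + 3*j + j²)) = -5*h + (2*h)*(j + (-15 + j² - 2*j)) = -5*h + (2*h)*(-15 + j² - j) = -5*h + 2*h*(-15 + j² - j))
Q(12, -7)*(v(2) + r) = (12*(-35 - 2*(-7) + 2*(-7)²))*(1 - 92) = (12*(-35 + 14 + 2*49))*(-91) = (12*(-35 + 14 + 98))*(-91) = (12*77)*(-91) = 924*(-91) = -84084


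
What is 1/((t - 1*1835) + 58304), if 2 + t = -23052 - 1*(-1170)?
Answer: 1/34585 ≈ 2.8914e-5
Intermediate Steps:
t = -21884 (t = -2 + (-23052 - 1*(-1170)) = -2 + (-23052 + 1170) = -2 - 21882 = -21884)
1/((t - 1*1835) + 58304) = 1/((-21884 - 1*1835) + 58304) = 1/((-21884 - 1835) + 58304) = 1/(-23719 + 58304) = 1/34585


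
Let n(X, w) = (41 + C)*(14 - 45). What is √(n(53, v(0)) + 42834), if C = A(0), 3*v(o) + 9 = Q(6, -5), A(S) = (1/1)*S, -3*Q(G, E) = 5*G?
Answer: √41563 ≈ 203.87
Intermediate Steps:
Q(G, E) = -5*G/3
A(S) = S (A(S) = (1*1)*S = 1*S = S)
v(o) = -19/3 (v(o) = -3 + (-5/3*6)/3 = -3 + (⅓)*(-10) = -3 - 10/3 = -19/3)
C = 0
n(X, w) = -1271 (n(X, w) = (41 + 0)*(14 - 45) = 41*(-31) = -1271)
√(n(53, v(0)) + 42834) = √(-1271 + 42834) = √41563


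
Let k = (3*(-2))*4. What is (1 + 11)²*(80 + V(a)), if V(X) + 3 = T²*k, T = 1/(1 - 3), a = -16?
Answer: 10224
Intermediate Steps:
T = -½ (T = 1/(-2) = -½ ≈ -0.50000)
k = -24 (k = -6*4 = -24)
V(X) = -9 (V(X) = -3 + (-½)²*(-24) = -3 + (¼)*(-24) = -3 - 6 = -9)
(1 + 11)²*(80 + V(a)) = (1 + 11)²*(80 - 9) = 12²*71 = 144*71 = 10224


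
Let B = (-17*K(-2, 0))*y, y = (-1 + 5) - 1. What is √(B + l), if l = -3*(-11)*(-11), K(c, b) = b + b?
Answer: 11*I*√3 ≈ 19.053*I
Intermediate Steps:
K(c, b) = 2*b
y = 3 (y = 4 - 1 = 3)
B = 0 (B = -34*0*3 = -17*0*3 = 0*3 = 0)
l = -363 (l = 33*(-11) = -363)
√(B + l) = √(0 - 363) = √(-363) = 11*I*√3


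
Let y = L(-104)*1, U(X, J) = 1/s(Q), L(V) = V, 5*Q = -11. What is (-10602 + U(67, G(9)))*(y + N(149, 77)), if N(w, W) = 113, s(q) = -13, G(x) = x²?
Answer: -1240443/13 ≈ -95419.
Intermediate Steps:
Q = -11/5 (Q = (⅕)*(-11) = -11/5 ≈ -2.2000)
U(X, J) = -1/13 (U(X, J) = 1/(-13) = -1/13)
y = -104 (y = -104*1 = -104)
(-10602 + U(67, G(9)))*(y + N(149, 77)) = (-10602 - 1/13)*(-104 + 113) = -137827/13*9 = -1240443/13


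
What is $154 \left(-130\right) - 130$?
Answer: $-20150$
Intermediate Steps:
$154 \left(-130\right) - 130 = -20020 - 130 = -20150$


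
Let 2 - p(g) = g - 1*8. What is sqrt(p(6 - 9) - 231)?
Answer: I*sqrt(218) ≈ 14.765*I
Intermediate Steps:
p(g) = 10 - g (p(g) = 2 - (g - 1*8) = 2 - (g - 8) = 2 - (-8 + g) = 2 + (8 - g) = 10 - g)
sqrt(p(6 - 9) - 231) = sqrt((10 - (6 - 9)) - 231) = sqrt((10 - 1*(-3)) - 231) = sqrt((10 + 3) - 231) = sqrt(13 - 231) = sqrt(-218) = I*sqrt(218)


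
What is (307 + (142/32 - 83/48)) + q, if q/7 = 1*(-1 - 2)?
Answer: 6929/24 ≈ 288.71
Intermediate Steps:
q = -21 (q = 7*(1*(-1 - 2)) = 7*(1*(-3)) = 7*(-3) = -21)
(307 + (142/32 - 83/48)) + q = (307 + (142/32 - 83/48)) - 21 = (307 + (142*(1/32) - 83*1/48)) - 21 = (307 + (71/16 - 83/48)) - 21 = (307 + 65/24) - 21 = 7433/24 - 21 = 6929/24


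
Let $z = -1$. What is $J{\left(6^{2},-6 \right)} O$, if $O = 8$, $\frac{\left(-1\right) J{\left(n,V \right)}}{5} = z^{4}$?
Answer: $-40$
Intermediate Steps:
$J{\left(n,V \right)} = -5$ ($J{\left(n,V \right)} = - 5 \left(-1\right)^{4} = \left(-5\right) 1 = -5$)
$J{\left(6^{2},-6 \right)} O = \left(-5\right) 8 = -40$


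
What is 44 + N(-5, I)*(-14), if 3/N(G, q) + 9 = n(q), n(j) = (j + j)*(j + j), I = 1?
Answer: 262/5 ≈ 52.400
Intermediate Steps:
n(j) = 4*j² (n(j) = (2*j)*(2*j) = 4*j²)
N(G, q) = 3/(-9 + 4*q²)
44 + N(-5, I)*(-14) = 44 + (3/(-9 + 4*1²))*(-14) = 44 + (3/(-9 + 4*1))*(-14) = 44 + (3/(-9 + 4))*(-14) = 44 + (3/(-5))*(-14) = 44 + (3*(-⅕))*(-14) = 44 - ⅗*(-14) = 44 + 42/5 = 262/5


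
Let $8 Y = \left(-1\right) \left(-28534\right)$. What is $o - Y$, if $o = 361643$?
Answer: $\frac{1432305}{4} \approx 3.5808 \cdot 10^{5}$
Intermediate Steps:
$Y = \frac{14267}{4}$ ($Y = \frac{\left(-1\right) \left(-28534\right)}{8} = \frac{1}{8} \cdot 28534 = \frac{14267}{4} \approx 3566.8$)
$o - Y = 361643 - \frac{14267}{4} = \frac{1432305}{4}$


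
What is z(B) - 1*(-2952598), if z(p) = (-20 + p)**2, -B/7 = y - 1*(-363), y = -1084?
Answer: 28223327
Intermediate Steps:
B = 5047 (B = -7*(-1084 - 1*(-363)) = -7*(-1084 + 363) = -7*(-721) = 5047)
z(B) - 1*(-2952598) = (-20 + 5047)**2 - 1*(-2952598) = 5027**2 + 2952598 = 25270729 + 2952598 = 28223327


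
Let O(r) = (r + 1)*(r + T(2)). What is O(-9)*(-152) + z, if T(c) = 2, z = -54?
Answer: -8566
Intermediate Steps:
O(r) = (1 + r)*(2 + r) (O(r) = (r + 1)*(r + 2) = (1 + r)*(2 + r))
O(-9)*(-152) + z = (2 + (-9)² + 3*(-9))*(-152) - 54 = (2 + 81 - 27)*(-152) - 54 = 56*(-152) - 54 = -8512 - 54 = -8566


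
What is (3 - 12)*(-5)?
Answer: 45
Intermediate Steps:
(3 - 12)*(-5) = -9*(-5) = 45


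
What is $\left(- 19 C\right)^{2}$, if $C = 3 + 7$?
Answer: $36100$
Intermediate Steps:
$C = 10$
$\left(- 19 C\right)^{2} = \left(\left(-19\right) 10\right)^{2} = \left(-190\right)^{2} = 36100$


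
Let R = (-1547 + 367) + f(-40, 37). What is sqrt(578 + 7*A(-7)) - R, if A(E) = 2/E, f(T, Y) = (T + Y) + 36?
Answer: 1171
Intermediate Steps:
f(T, Y) = 36 + T + Y
R = -1147 (R = (-1547 + 367) + (36 - 40 + 37) = -1180 + 33 = -1147)
sqrt(578 + 7*A(-7)) - R = sqrt(578 + 7*(2/(-7))) - 1*(-1147) = sqrt(578 + 7*(2*(-1/7))) + 1147 = sqrt(578 + 7*(-2/7)) + 1147 = sqrt(578 - 2) + 1147 = sqrt(576) + 1147 = 24 + 1147 = 1171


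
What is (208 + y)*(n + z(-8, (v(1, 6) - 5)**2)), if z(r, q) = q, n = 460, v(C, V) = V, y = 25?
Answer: 107413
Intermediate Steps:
(208 + y)*(n + z(-8, (v(1, 6) - 5)**2)) = (208 + 25)*(460 + (6 - 5)**2) = 233*(460 + 1**2) = 233*(460 + 1) = 233*461 = 107413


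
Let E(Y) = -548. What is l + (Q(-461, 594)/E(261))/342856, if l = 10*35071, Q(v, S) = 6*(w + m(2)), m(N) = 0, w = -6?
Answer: 16473294803129/46971272 ≈ 3.5071e+5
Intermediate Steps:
Q(v, S) = -36 (Q(v, S) = 6*(-6 + 0) = 6*(-6) = -36)
l = 350710
l + (Q(-461, 594)/E(261))/342856 = 350710 - 36/(-548)/342856 = 350710 - 36*(-1/548)*(1/342856) = 350710 + (9/137)*(1/342856) = 350710 + 9/46971272 = 16473294803129/46971272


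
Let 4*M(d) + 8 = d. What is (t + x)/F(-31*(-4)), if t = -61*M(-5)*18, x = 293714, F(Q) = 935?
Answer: 118913/374 ≈ 317.95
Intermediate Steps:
M(d) = -2 + d/4
t = 7137/2 (t = -61*(-2 + (¼)*(-5))*18 = -61*(-2 - 5/4)*18 = -61*(-13/4)*18 = (793/4)*18 = 7137/2 ≈ 3568.5)
(t + x)/F(-31*(-4)) = (7137/2 + 293714)/935 = (594565/2)*(1/935) = 118913/374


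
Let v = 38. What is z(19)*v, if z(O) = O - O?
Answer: 0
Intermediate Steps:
z(O) = 0
z(19)*v = 0*38 = 0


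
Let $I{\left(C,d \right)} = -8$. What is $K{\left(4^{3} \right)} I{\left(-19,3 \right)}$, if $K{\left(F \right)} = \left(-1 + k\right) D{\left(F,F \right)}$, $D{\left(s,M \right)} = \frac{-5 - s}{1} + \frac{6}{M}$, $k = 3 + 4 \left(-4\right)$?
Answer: $- \frac{15435}{2} \approx -7717.5$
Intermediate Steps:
$k = -13$ ($k = 3 - 16 = -13$)
$D{\left(s,M \right)} = -5 - s + \frac{6}{M}$ ($D{\left(s,M \right)} = \left(-5 - s\right) 1 + \frac{6}{M} = \left(-5 - s\right) + \frac{6}{M} = -5 - s + \frac{6}{M}$)
$K{\left(F \right)} = 70 - \frac{84}{F} + 14 F$ ($K{\left(F \right)} = \left(-1 - 13\right) \left(-5 - F + \frac{6}{F}\right) = - 14 \left(-5 - F + \frac{6}{F}\right) = 70 - \frac{84}{F} + 14 F$)
$K{\left(4^{3} \right)} I{\left(-19,3 \right)} = \left(70 - \frac{84}{4^{3}} + 14 \cdot 4^{3}\right) \left(-8\right) = \left(70 - \frac{84}{64} + 14 \cdot 64\right) \left(-8\right) = \left(70 - \frac{21}{16} + 896\right) \left(-8\right) = \frac{15435}{16} \left(-8\right) = - \frac{15435}{2}$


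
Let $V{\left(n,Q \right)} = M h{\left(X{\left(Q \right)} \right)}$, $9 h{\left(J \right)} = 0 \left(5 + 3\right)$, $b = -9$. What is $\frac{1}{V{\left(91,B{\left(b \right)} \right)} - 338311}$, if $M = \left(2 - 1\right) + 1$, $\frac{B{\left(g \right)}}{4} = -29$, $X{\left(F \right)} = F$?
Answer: $- \frac{1}{338311} \approx -2.9559 \cdot 10^{-6}$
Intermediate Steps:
$B{\left(g \right)} = -116$ ($B{\left(g \right)} = 4 \left(-29\right) = -116$)
$h{\left(J \right)} = 0$ ($h{\left(J \right)} = \frac{0 \left(5 + 3\right)}{9} = \frac{0 \cdot 8}{9} = \frac{1}{9} \cdot 0 = 0$)
$M = 2$ ($M = 1 + 1 = 2$)
$V{\left(n,Q \right)} = 0$ ($V{\left(n,Q \right)} = 2 \cdot 0 = 0$)
$\frac{1}{V{\left(91,B{\left(b \right)} \right)} - 338311} = \frac{1}{0 - 338311} = \frac{1}{-338311} = - \frac{1}{338311}$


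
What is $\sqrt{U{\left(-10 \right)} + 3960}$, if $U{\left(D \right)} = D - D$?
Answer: $6 \sqrt{110} \approx 62.929$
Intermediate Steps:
$U{\left(D \right)} = 0$
$\sqrt{U{\left(-10 \right)} + 3960} = \sqrt{0 + 3960} = \sqrt{3960} = 6 \sqrt{110}$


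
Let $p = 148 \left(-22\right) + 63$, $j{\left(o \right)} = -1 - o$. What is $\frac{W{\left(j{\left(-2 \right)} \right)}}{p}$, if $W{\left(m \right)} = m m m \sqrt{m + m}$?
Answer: $- \frac{\sqrt{2}}{3193} \approx -0.00044291$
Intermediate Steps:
$W{\left(m \right)} = \sqrt{2} m^{\frac{7}{2}}$ ($W{\left(m \right)} = m m^{2} \sqrt{2 m} = m^{3} \sqrt{2} \sqrt{m} = \sqrt{2} m^{\frac{7}{2}}$)
$p = -3193$ ($p = -3256 + 63 = -3193$)
$\frac{W{\left(j{\left(-2 \right)} \right)}}{p} = \frac{\sqrt{2} \left(-1 - -2\right)^{\frac{7}{2}}}{-3193} = \sqrt{2} \left(-1 + 2\right)^{\frac{7}{2}} \left(- \frac{1}{3193}\right) = \sqrt{2} \cdot 1^{\frac{7}{2}} \left(- \frac{1}{3193}\right) = \sqrt{2} \cdot 1 \left(- \frac{1}{3193}\right) = \sqrt{2} \left(- \frac{1}{3193}\right) = - \frac{\sqrt{2}}{3193}$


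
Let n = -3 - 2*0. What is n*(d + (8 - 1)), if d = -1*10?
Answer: 9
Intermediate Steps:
d = -10
n = -3 (n = -3 + 0 = -3)
n*(d + (8 - 1)) = -3*(-10 + (8 - 1)) = -3*(-10 + 7) = -3*(-3) = 9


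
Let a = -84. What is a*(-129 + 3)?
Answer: 10584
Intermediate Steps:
a*(-129 + 3) = -84*(-129 + 3) = -84*(-126) = 10584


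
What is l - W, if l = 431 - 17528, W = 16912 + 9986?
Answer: -43995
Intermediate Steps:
W = 26898
l = -17097
l - W = -17097 - 1*26898 = -17097 - 26898 = -43995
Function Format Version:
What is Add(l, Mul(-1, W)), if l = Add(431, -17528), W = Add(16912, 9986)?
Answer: -43995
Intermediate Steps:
W = 26898
l = -17097
Add(l, Mul(-1, W)) = Add(-17097, Mul(-1, 26898)) = Add(-17097, -26898) = -43995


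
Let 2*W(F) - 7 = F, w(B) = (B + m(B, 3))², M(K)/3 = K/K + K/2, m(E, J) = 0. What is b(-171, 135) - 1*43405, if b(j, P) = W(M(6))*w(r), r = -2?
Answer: -43367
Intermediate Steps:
M(K) = 3 + 3*K/2 (M(K) = 3*(K/K + K/2) = 3*(1 + K*(½)) = 3*(1 + K/2) = 3 + 3*K/2)
w(B) = B² (w(B) = (B + 0)² = B²)
W(F) = 7/2 + F/2
b(j, P) = 38 (b(j, P) = (7/2 + (3 + (3/2)*6)/2)*(-2)² = (7/2 + (3 + 9)/2)*4 = (7/2 + (½)*12)*4 = (7/2 + 6)*4 = (19/2)*4 = 38)
b(-171, 135) - 1*43405 = 38 - 1*43405 = 38 - 43405 = -43367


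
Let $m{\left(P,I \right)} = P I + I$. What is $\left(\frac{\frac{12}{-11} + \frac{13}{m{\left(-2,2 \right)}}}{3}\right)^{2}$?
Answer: $\frac{27889}{4356} \approx 6.4024$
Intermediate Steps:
$m{\left(P,I \right)} = I + I P$ ($m{\left(P,I \right)} = I P + I = I + I P$)
$\left(\frac{\frac{12}{-11} + \frac{13}{m{\left(-2,2 \right)}}}{3}\right)^{2} = \left(\frac{\frac{12}{-11} + \frac{13}{2 \left(1 - 2\right)}}{3}\right)^{2} = \left(\left(12 \left(- \frac{1}{11}\right) + \frac{13}{2 \left(-1\right)}\right) \frac{1}{3}\right)^{2} = \left(\left(- \frac{12}{11} + \frac{13}{-2}\right) \frac{1}{3}\right)^{2} = \left(\left(- \frac{12}{11} + 13 \left(- \frac{1}{2}\right)\right) \frac{1}{3}\right)^{2} = \left(\left(- \frac{12}{11} - \frac{13}{2}\right) \frac{1}{3}\right)^{2} = \left(\left(- \frac{167}{22}\right) \frac{1}{3}\right)^{2} = \left(- \frac{167}{66}\right)^{2} = \frac{27889}{4356}$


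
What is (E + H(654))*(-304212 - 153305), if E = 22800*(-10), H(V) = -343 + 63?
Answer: 104441980760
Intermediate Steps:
H(V) = -280
E = -228000
(E + H(654))*(-304212 - 153305) = (-228000 - 280)*(-304212 - 153305) = -228280*(-457517) = 104441980760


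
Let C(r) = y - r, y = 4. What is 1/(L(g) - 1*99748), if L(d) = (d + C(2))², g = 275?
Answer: -1/23019 ≈ -4.3442e-5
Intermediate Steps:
C(r) = 4 - r
L(d) = (2 + d)² (L(d) = (d + (4 - 1*2))² = (d + (4 - 2))² = (d + 2)² = (2 + d)²)
1/(L(g) - 1*99748) = 1/((2 + 275)² - 1*99748) = 1/(277² - 99748) = 1/(76729 - 99748) = 1/(-23019) = -1/23019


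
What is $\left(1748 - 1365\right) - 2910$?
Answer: $-2527$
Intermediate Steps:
$\left(1748 - 1365\right) - 2910 = 383 - 2910 = -2527$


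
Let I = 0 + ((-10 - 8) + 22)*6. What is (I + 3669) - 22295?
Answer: -18602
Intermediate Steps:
I = 24 (I = 0 + (-18 + 22)*6 = 0 + 4*6 = 0 + 24 = 24)
(I + 3669) - 22295 = (24 + 3669) - 22295 = 3693 - 22295 = -18602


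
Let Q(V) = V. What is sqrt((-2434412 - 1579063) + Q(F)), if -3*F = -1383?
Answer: I*sqrt(4013014) ≈ 2003.3*I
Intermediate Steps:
F = 461 (F = -1/3*(-1383) = 461)
sqrt((-2434412 - 1579063) + Q(F)) = sqrt((-2434412 - 1579063) + 461) = sqrt(-4013475 + 461) = sqrt(-4013014) = I*sqrt(4013014)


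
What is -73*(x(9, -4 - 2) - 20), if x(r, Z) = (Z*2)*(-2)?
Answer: -292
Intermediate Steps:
x(r, Z) = -4*Z (x(r, Z) = (2*Z)*(-2) = -4*Z)
-73*(x(9, -4 - 2) - 20) = -73*(-4*(-4 - 2) - 20) = -73*(-4*(-6) - 20) = -73*(24 - 20) = -73*4 = -292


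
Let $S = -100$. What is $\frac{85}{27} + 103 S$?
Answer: $- \frac{278015}{27} \approx -10297.0$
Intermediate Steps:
$\frac{85}{27} + 103 S = \frac{85}{27} + 103 \left(-100\right) = 85 \cdot \frac{1}{27} - 10300 = \frac{85}{27} - 10300 = - \frac{278015}{27}$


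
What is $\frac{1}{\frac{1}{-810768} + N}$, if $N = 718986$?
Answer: $\frac{810768}{582930841247} \approx 1.3908 \cdot 10^{-6}$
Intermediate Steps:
$\frac{1}{\frac{1}{-810768} + N} = \frac{1}{\frac{1}{-810768} + 718986} = \frac{1}{- \frac{1}{810768} + 718986} = \frac{1}{\frac{582930841247}{810768}} = \frac{810768}{582930841247}$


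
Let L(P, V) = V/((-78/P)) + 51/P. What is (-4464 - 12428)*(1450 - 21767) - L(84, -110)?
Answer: 124922850755/364 ≈ 3.4319e+8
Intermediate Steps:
L(P, V) = 51/P - P*V/78 (L(P, V) = V*(-P/78) + 51/P = -P*V/78 + 51/P = 51/P - P*V/78)
(-4464 - 12428)*(1450 - 21767) - L(84, -110) = (-4464 - 12428)*(1450 - 21767) - (51/84 - 1/78*84*(-110)) = -16892*(-20317) - (51*(1/84) + 1540/13) = 343194764 - (17/28 + 1540/13) = 343194764 - 1*43341/364 = 343194764 - 43341/364 = 124922850755/364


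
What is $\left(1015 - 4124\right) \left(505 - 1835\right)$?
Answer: $4134970$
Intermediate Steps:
$\left(1015 - 4124\right) \left(505 - 1835\right) = \left(-3109\right) \left(-1330\right) = 4134970$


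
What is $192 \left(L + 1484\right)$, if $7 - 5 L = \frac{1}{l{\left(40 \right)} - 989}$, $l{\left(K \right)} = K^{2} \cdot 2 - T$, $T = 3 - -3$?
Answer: $\frac{1048098176}{3675} \approx 2.852 \cdot 10^{5}$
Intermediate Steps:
$T = 6$ ($T = 3 + 3 = 6$)
$l{\left(K \right)} = -6 + 2 K^{2}$ ($l{\left(K \right)} = K^{2} \cdot 2 - 6 = 2 K^{2} - 6 = -6 + 2 K^{2}$)
$L = \frac{15434}{11025}$ ($L = \frac{7}{5} - \frac{1}{5 \left(\left(-6 + 2 \cdot 40^{2}\right) - 989\right)} = \frac{7}{5} - \frac{1}{5 \left(\left(-6 + 2 \cdot 1600\right) - 989\right)} = \frac{7}{5} - \frac{1}{5 \left(\left(-6 + 3200\right) - 989\right)} = \frac{7}{5} - \frac{1}{5 \left(3194 - 989\right)} = \frac{7}{5} - \frac{1}{5 \cdot 2205} = \frac{7}{5} - \frac{1}{11025} = \frac{15434}{11025} \approx 1.3999$)
$192 \left(L + 1484\right) = 192 \left(\frac{15434}{11025} + 1484\right) = 192 \cdot \frac{16376534}{11025} = \frac{1048098176}{3675}$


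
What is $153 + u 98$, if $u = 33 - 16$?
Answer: $1819$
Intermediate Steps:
$u = 17$ ($u = 33 - 16 = 17$)
$153 + u 98 = 153 + 17 \cdot 98 = 153 + 1666 = 1819$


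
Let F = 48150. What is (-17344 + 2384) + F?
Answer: 33190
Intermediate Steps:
(-17344 + 2384) + F = (-17344 + 2384) + 48150 = -14960 + 48150 = 33190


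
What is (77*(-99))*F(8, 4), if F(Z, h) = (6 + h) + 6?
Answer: -121968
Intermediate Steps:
F(Z, h) = 12 + h
(77*(-99))*F(8, 4) = (77*(-99))*(12 + 4) = -7623*16 = -121968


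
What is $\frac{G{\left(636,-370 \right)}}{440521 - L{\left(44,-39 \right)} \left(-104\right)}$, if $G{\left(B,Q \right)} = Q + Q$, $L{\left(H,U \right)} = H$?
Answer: $- \frac{740}{445097} \approx -0.0016626$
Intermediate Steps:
$G{\left(B,Q \right)} = 2 Q$
$\frac{G{\left(636,-370 \right)}}{440521 - L{\left(44,-39 \right)} \left(-104\right)} = \frac{2 \left(-370\right)}{440521 - 44 \left(-104\right)} = - \frac{740}{440521 - -4576} = - \frac{740}{440521 + 4576} = - \frac{740}{445097}$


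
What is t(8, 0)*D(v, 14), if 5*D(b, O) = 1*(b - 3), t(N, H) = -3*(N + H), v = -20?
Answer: 552/5 ≈ 110.40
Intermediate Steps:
t(N, H) = -3*H - 3*N (t(N, H) = -3*(H + N) = -3*H - 3*N)
D(b, O) = -⅗ + b/5 (D(b, O) = (1*(b - 3))/5 = (1*(-3 + b))/5 = (-3 + b)/5 = -⅗ + b/5)
t(8, 0)*D(v, 14) = (-3*0 - 3*8)*(-⅗ + (⅕)*(-20)) = (0 - 24)*(-⅗ - 4) = -24*(-23/5) = 552/5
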